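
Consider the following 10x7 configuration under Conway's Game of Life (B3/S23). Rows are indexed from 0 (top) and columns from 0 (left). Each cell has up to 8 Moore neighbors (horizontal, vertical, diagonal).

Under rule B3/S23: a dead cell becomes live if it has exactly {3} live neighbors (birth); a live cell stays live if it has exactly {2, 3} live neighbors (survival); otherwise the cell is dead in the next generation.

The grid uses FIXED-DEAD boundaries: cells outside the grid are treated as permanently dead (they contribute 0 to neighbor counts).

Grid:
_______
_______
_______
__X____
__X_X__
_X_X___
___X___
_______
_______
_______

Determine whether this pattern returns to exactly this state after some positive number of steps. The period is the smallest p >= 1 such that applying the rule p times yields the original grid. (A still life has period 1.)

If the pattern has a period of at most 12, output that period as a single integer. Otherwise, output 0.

Answer: 2

Derivation:
Simulating and comparing each generation to the original:
Gen 0 (original, given above): 6 live cells
Gen 1: 6 live cells, differs from original
Gen 2: 6 live cells, MATCHES original -> period = 2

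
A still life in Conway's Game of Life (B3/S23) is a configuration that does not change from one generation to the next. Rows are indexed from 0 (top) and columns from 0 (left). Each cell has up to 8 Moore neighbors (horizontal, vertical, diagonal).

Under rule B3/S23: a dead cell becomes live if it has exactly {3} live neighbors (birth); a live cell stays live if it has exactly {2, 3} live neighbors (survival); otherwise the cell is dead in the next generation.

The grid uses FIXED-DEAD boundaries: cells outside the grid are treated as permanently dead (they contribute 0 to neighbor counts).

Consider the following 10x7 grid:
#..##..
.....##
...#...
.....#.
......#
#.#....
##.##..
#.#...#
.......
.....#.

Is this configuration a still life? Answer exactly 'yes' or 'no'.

Compute generation 1 and compare to generation 0 (given above):
Generation 1:
....##.
...#.#.
....###
.......
.......
#.##...
#..#...
#.##...
.......
.......
Cell (0,0) differs: gen0=1 vs gen1=0 -> NOT a still life.

Answer: no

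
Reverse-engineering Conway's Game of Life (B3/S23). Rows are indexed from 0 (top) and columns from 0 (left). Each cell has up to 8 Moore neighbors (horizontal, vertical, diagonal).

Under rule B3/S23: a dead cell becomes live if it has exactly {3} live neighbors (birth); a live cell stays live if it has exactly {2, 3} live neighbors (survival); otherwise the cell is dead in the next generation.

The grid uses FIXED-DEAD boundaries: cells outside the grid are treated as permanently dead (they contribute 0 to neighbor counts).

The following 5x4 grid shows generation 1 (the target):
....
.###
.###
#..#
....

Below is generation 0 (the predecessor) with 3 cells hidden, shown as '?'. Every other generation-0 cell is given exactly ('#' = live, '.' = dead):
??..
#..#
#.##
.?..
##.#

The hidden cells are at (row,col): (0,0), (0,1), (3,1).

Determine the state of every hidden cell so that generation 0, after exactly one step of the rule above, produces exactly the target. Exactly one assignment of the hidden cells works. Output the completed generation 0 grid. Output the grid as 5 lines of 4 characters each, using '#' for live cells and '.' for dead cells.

Hidden generation-0 cells (in order): (0,0), (0,1), (3,1).
A hidden cell only influences target cells in its own 3x3 neighborhood. Try each of the 2^3 = 8 assignments, step the completed generation 0 forward once under B3/S23, and compare with the target:
  (0,0)=. (0,1)=. (3,1)=. -> step reproduces the target at every cell -> ACCEPT
  (0,0)=. (0,1)=. (3,1)=# -> step gives (2,0)='#' but target has '.' -> reject
  (0,0)=. (0,1)=# (3,1)=. -> step gives (1,0)='#' but target has '.' -> reject
  (0,0)=. (0,1)=# (3,1)=# -> step gives (1,0)='#' but target has '.' -> reject
  (0,0)=# (0,1)=. (3,1)=. -> step gives (1,0)='#' but target has '.' -> reject
  (0,0)=# (0,1)=. (3,1)=# -> step gives (1,0)='#' but target has '.' -> reject
  (0,0)=# (0,1)=# (3,1)=. -> step gives (0,0)='#' but target has '.' -> reject
  (0,0)=# (0,1)=# (3,1)=# -> step gives (0,0)='#' but target has '.' -> reject
Unique solution: (0,0)=dead, (0,1)=dead, (3,1)=dead.
Check: live-neighbor counts of every cell in the completed generation 0:
1111
1332
1322
3443
1120
Applying B3/S23 to generation 0 with these counts gives:
....
.###
.###
#..#
....
which matches the target exactly.

Answer: ....
#..#
#.##
....
##.#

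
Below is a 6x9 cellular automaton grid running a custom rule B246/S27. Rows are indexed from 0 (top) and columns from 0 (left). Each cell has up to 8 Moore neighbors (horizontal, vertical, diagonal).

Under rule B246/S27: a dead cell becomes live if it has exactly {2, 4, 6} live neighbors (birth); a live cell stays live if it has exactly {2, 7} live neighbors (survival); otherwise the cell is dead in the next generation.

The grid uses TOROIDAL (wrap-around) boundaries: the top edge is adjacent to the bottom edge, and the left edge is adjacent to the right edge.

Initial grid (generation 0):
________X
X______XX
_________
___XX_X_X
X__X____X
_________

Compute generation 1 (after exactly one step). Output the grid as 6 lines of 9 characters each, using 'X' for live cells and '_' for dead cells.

Simulating step by step:
Generation 0 (given above): 11 live cells
Generation 1: 19 live cells
(generation 1 grid is the final answer)

Answer: _________
X______X_
___XXXXXX
__XXXX__X
X_XX_X__X
_______X_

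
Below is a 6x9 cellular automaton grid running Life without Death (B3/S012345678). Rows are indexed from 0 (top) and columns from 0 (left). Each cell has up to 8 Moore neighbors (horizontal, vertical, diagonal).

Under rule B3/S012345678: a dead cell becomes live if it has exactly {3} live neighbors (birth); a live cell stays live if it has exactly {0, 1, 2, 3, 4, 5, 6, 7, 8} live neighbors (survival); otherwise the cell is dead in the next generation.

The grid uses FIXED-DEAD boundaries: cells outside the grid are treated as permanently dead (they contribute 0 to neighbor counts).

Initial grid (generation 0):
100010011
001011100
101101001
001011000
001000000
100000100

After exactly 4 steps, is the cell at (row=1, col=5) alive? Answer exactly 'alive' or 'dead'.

Simulating step by step:
Generation 0 (given above): 19 live cells
Generation 1: 25 live cells
100110111
001011101
101101001
001011000
011101000
100000100
Generation 2: 30 live cells
100110111
001011101
101101011
001011100
011101100
111000100
Generation 3: 34 live cells
100110111
001011101
101101011
001011100
111101110
111101100
Generation 4: 37 live cells
100110111
001011101
101101011
101011101
111101110
111101110

Cell (1,5) at generation 4: 1 -> alive

Answer: alive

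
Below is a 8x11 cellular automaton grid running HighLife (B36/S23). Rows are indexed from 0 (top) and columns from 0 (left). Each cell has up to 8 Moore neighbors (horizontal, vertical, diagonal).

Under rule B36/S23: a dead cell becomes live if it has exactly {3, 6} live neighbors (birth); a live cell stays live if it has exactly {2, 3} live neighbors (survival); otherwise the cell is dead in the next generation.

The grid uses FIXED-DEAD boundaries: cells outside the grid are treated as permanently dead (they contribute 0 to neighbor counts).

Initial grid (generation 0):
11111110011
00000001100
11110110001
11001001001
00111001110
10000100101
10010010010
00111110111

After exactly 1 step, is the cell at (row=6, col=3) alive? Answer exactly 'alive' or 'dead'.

Answer: alive

Derivation:
Simulating step by step:
Generation 0 (given above): 45 live cells
Generation 1: 53 live cells
01111111110
01100001101
10111110110
10110001001
10111111001
01100110001
01110010000
00111111111

Cell (6,3) at generation 1: 1 -> alive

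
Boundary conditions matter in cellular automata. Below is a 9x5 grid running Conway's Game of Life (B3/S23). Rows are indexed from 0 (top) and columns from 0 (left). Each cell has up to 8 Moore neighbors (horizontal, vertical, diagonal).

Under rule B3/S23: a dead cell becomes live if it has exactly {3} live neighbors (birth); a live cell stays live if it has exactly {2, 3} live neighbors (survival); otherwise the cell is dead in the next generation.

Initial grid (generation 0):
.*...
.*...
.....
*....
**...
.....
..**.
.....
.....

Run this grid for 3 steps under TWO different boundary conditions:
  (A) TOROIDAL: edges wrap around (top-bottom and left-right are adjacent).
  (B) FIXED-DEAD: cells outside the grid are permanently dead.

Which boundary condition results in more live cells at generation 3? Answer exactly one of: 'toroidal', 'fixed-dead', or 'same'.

Answer: same

Derivation:
Under TOROIDAL boundary, generation 3:
.....
.....
.....
.....
..*..
.*...
.*...
.....
.....
Population = 3

Under FIXED-DEAD boundary, generation 3:
.....
.....
.....
.....
..*..
.*...
.*...
.....
.....
Population = 3

Comparison: toroidal=3, fixed-dead=3 -> same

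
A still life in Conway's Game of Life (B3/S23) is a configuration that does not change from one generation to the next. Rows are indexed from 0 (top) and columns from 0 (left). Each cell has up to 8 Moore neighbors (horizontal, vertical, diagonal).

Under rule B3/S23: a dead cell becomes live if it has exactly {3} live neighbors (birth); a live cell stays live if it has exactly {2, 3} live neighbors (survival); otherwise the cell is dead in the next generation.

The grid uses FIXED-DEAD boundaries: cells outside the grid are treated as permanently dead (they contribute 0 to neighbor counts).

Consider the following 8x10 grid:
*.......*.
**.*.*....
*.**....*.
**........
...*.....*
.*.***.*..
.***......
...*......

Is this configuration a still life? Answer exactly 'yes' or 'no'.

Answer: no

Derivation:
Compute generation 1 and compare to generation 0 (given above):
Generation 1:
**........
*..**.....
...**.....
**.*......
**.*......
.*........
.*........
...*......
Cell (0,1) differs: gen0=0 vs gen1=1 -> NOT a still life.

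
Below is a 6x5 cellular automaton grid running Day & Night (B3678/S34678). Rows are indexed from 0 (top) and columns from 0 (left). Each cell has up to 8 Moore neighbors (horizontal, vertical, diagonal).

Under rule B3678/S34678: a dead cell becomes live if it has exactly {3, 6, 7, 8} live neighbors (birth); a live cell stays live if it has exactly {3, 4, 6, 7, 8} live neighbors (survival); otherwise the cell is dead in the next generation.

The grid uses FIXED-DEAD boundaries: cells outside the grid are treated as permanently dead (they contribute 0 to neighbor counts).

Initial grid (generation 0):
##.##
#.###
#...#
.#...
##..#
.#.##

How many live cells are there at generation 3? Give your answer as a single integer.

Answer: 8

Derivation:
Simulating step by step:
Generation 0 (given above): 17 live cells
Generation 1: 13 live cells
.#.##
#.#.#
..#..
.#...
##.#.
#.#..
Generation 2: 8 live cells
..##.
..#..
...#.
##...
##...
.....
Generation 3: 8 live cells
.....
..#..
.##..
###..
##...
.....
Population at generation 3: 8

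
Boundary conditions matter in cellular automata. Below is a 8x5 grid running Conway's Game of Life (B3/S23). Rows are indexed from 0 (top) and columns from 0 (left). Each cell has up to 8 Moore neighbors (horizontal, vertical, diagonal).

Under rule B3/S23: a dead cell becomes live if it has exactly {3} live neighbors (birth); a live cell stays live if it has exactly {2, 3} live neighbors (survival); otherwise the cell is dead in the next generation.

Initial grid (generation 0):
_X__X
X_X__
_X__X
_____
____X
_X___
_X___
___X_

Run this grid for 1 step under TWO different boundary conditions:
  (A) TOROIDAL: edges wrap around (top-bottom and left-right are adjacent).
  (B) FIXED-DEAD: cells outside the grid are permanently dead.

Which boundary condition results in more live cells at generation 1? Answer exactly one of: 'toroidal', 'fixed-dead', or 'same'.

Under TOROIDAL boundary, generation 1:
XXXXX
__XXX
XX___
X____
_____
X____
__X__
X_X__
Population = 15

Under FIXED-DEAD boundary, generation 1:
_X___
X_XX_
_X___
_____
_____
_____
__X__
_____
Population = 6

Comparison: toroidal=15, fixed-dead=6 -> toroidal

Answer: toroidal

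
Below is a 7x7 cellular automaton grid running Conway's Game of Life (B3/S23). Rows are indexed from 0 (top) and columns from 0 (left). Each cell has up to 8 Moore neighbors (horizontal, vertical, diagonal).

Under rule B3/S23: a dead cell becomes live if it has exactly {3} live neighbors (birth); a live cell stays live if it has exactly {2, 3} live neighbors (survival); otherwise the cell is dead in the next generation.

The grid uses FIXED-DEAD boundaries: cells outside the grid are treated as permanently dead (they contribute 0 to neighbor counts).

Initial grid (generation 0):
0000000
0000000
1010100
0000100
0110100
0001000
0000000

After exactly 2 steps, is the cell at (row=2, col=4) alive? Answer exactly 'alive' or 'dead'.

Answer: alive

Derivation:
Simulating step by step:
Generation 0 (given above): 8 live cells
Generation 1: 8 live cells
0000000
0000000
0001000
0010110
0010100
0011000
0000000
Generation 2: 11 live cells
0000000
0000000
0001100
0010110
0110110
0011000
0000000

Cell (2,4) at generation 2: 1 -> alive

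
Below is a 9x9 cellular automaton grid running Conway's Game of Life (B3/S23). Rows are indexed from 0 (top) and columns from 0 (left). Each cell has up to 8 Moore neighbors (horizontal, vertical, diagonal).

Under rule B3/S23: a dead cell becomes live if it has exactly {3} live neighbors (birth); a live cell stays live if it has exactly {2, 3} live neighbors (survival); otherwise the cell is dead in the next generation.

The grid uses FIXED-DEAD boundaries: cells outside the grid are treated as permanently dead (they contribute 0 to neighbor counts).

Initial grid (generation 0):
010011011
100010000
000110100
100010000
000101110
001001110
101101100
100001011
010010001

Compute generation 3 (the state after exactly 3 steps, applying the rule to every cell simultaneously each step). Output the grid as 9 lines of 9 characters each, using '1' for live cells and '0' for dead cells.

Simulating step by step:
Generation 0 (given above): 32 live cells
Generation 1: 22 live cells
000011000
000000110
000110000
000000010
000100010
011000000
001100001
101101011
000000011
Generation 2: 21 live cells
000001100
000100100
000000110
000110000
001000000
010000000
000010011
011110100
000000111
Generation 3: 23 live cells
(generation 3 grid is the final answer)

Answer: 000001100
000000000
000111110
000100000
001100000
000000000
010011010
001110100
001101110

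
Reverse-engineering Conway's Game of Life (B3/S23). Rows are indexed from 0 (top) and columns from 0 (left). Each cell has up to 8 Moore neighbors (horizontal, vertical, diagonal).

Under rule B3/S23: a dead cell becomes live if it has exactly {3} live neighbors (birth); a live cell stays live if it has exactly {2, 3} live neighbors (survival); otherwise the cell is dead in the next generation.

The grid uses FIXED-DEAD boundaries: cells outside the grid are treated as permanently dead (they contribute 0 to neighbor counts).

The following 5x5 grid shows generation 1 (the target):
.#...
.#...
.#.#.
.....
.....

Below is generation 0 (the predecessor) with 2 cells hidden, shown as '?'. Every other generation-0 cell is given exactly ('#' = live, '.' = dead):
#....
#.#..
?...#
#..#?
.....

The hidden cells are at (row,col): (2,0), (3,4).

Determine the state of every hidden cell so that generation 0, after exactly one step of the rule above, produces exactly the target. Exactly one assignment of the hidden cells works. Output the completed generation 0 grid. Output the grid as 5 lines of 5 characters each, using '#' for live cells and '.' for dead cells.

Hidden generation-0 cells (in order): (2,0), (3,4).
A hidden cell only influences target cells in its own 3x3 neighborhood. Try each of the 2^2 = 4 assignments, step the completed generation 0 forward once under B3/S23, and compare with the target:
  (2,0)=. (3,4)=. -> step reproduces the target at every cell -> ACCEPT
  (2,0)=. (3,4)=# -> step gives (2,3)='.' but target has '#' -> reject
  (2,0)=# (3,4)=. -> step gives (1,0)='#' but target has '.' -> reject
  (2,0)=# (3,4)=# -> step gives (1,0)='#' but target has '.' -> reject
Unique solution: (2,0)=dead, (3,4)=dead.
Check: live-neighbor counts of every cell in the completed generation 0:
13110
13021
23231
01112
11111
Applying B3/S23 to generation 0 with these counts gives:
.#...
.#...
.#.#.
.....
.....
which matches the target exactly.

Answer: #....
#.#..
....#
#..#.
.....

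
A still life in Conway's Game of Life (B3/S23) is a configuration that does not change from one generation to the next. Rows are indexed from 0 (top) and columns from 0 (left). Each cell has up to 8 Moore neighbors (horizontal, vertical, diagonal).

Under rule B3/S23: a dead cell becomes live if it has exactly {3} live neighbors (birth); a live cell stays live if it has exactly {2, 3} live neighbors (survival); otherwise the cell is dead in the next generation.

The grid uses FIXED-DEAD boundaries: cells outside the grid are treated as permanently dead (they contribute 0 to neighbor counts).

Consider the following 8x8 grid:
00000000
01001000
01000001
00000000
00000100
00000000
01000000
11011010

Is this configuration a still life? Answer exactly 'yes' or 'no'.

Compute generation 1 and compare to generation 0 (given above):
Generation 1:
00000000
00000000
00000000
00000000
00000000
00000000
11100000
11100000
Cell (1,1) differs: gen0=1 vs gen1=0 -> NOT a still life.

Answer: no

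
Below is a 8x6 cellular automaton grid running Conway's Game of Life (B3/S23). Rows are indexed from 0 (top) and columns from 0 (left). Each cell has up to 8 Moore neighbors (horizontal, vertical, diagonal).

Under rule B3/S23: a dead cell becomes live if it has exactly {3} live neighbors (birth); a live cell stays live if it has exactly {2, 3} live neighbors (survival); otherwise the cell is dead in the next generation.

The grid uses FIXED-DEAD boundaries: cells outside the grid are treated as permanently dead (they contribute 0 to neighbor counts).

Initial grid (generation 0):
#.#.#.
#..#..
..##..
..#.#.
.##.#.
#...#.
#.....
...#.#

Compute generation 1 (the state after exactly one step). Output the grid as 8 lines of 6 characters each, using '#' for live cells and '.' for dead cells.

Simulating step by step:
Generation 0 (given above): 17 live cells
Generation 1: 14 live cells
(generation 1 grid is the final answer)

Answer: .#.#..
....#.
.##.#.
....#.
.##.##
#..#..
....#.
......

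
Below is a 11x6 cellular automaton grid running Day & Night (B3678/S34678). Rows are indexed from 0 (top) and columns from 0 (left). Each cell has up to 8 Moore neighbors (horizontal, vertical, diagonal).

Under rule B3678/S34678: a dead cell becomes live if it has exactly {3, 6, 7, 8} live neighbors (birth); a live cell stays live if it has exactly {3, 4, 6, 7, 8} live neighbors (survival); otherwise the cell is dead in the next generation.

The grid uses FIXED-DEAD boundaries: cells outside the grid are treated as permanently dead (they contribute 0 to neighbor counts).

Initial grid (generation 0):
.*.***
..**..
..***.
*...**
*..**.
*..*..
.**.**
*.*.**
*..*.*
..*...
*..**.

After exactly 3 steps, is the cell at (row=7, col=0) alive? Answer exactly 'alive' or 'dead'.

Answer: dead

Derivation:
Simulating step by step:
Generation 0 (given above): 32 live cells
Generation 1: 30 live cells
...**.
.*.***
.**.**
.***.*
.*.***
...*.*
***.**
..*..*
..**..
.*....
......
Generation 2: 33 live cells
..****
....**
******
***.**
..****
*..***
.**.**
..*...
.**...
..*...
......
Generation 3: 28 live cells
...***
...**.
*.*.*.
*****.
*.***.
...**.
.**.**
..*...
.***..
.*....
......

Cell (7,0) at generation 3: 0 -> dead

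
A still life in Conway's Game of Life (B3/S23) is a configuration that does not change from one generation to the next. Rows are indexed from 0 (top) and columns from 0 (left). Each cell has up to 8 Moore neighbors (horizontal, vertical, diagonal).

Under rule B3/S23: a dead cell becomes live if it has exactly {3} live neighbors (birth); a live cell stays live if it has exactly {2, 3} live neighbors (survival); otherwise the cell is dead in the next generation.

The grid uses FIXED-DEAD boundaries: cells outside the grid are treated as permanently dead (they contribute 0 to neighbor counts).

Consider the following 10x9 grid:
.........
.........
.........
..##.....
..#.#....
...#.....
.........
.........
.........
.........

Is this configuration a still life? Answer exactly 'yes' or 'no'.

Compute generation 1 and compare to generation 0 (given above):
Generation 1:
.........
.........
.........
..##.....
..#.#....
...#.....
.........
.........
.........
.........
The grids are IDENTICAL -> still life.

Answer: yes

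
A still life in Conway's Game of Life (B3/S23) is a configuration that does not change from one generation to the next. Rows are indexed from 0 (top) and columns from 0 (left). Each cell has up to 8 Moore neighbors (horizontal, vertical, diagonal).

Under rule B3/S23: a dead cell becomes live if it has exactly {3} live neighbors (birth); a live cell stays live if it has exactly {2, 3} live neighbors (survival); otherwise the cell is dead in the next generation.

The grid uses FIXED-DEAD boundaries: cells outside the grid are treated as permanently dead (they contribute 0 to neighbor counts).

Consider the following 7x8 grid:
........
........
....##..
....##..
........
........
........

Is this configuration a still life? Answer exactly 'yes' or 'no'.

Answer: yes

Derivation:
Compute generation 1 and compare to generation 0 (given above):
Generation 1:
........
........
....##..
....##..
........
........
........
The grids are IDENTICAL -> still life.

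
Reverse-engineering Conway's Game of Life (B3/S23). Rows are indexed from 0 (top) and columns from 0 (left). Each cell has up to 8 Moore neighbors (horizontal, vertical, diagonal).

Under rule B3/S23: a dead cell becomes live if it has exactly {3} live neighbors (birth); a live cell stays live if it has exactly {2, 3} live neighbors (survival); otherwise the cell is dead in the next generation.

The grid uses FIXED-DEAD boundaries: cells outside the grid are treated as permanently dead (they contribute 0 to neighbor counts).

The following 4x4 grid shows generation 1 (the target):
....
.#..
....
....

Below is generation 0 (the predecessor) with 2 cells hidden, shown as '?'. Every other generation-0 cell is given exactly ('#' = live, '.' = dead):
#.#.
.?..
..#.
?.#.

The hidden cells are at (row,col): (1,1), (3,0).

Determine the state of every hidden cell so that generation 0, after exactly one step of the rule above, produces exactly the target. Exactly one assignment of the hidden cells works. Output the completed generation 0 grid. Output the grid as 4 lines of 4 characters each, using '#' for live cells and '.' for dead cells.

Answer: #.#.
....
..#.
..#.

Derivation:
Hidden generation-0 cells (in order): (1,1), (3,0).
A hidden cell only influences target cells in its own 3x3 neighborhood. Try each of the 2^2 = 4 assignments, step the completed generation 0 forward once under B3/S23, and compare with the target:
  (1,1)=. (3,0)=. -> step reproduces the target at every cell -> ACCEPT
  (1,1)=. (3,0)=# -> step gives (2,1)='#' but target has '.' -> reject
  (1,1)=# (3,0)=. -> step gives (0,1)='#' but target has '.' -> reject
  (1,1)=# (3,0)=# -> step gives (0,1)='#' but target has '.' -> reject
Unique solution: (1,1)=dead, (3,0)=dead.
Check: live-neighbor counts of every cell in the completed generation 0:
0201
1322
0212
0212
Applying B3/S23 to generation 0 with these counts gives:
....
.#..
....
....
which matches the target exactly.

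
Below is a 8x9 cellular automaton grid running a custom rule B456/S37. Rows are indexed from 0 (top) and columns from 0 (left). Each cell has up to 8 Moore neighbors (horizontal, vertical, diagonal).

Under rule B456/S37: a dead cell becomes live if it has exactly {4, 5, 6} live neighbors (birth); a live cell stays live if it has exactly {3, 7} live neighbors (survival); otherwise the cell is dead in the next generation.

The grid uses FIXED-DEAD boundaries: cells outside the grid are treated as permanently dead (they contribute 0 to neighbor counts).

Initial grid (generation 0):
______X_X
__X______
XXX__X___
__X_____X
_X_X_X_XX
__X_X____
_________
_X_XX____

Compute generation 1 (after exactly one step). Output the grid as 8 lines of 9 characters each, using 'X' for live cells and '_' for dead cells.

Answer: _________
_X_______
__X______
_X_______
__XX_____
_________
___X_____
_________

Derivation:
Simulating step by step:
Generation 0 (given above): 19 live cells
Generation 1: 6 live cells
(generation 1 grid is the final answer)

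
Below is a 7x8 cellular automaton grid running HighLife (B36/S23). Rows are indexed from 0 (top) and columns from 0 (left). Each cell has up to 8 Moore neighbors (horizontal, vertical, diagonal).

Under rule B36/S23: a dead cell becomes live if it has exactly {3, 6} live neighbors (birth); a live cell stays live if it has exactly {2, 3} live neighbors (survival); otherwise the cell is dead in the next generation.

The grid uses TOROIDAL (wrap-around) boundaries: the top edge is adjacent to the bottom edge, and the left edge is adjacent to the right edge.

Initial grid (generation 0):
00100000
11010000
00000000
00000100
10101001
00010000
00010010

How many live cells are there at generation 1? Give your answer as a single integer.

Answer: 13

Derivation:
Simulating step by step:
Generation 0 (given above): 12 live cells
Generation 1: 13 live cells
01110000
01100000
00000000
00000000
00011000
00111001
00110000
Population at generation 1: 13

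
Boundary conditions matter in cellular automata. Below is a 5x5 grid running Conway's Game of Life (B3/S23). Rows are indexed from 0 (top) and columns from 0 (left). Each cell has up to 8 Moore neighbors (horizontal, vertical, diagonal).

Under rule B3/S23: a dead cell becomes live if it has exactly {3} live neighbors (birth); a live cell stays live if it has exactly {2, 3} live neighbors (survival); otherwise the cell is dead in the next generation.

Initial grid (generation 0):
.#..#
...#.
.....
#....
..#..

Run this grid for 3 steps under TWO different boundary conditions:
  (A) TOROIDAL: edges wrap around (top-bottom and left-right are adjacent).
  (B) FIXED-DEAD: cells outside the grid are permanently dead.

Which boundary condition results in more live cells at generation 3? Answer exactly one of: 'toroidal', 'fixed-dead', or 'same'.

Under TOROIDAL boundary, generation 3:
.##..
.....
.....
.....
.##..
Population = 4

Under FIXED-DEAD boundary, generation 3:
.....
.....
.....
.....
.....
Population = 0

Comparison: toroidal=4, fixed-dead=0 -> toroidal

Answer: toroidal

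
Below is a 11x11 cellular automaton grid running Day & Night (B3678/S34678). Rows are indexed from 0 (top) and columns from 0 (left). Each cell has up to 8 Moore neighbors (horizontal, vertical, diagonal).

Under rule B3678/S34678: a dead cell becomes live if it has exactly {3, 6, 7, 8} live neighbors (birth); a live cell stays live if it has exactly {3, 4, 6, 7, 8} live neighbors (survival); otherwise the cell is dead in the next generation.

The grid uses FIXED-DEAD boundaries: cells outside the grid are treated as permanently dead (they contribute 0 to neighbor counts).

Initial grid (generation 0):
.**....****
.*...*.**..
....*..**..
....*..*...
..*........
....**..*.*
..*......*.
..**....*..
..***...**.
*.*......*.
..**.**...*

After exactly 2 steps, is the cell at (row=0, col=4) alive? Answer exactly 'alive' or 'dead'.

Answer: dead

Derivation:
Simulating step by step:
Generation 0 (given above): 38 live cells
Generation 1: 33 live cells
......****.
..*.....*..
.....*.**..
...*....*..
...***.....
...*.....*.
....*...**.
.**.*...*..
..*.....**.
..**.*..***
.*.........
Generation 2: 31 live cells
.......**..
.......*...
.......***.
.....***...
..***......
...*.*..*..
..*.....**.
.......**..
..*.*..**.*
.**.....**.
..*......*.

Cell (0,4) at generation 2: 0 -> dead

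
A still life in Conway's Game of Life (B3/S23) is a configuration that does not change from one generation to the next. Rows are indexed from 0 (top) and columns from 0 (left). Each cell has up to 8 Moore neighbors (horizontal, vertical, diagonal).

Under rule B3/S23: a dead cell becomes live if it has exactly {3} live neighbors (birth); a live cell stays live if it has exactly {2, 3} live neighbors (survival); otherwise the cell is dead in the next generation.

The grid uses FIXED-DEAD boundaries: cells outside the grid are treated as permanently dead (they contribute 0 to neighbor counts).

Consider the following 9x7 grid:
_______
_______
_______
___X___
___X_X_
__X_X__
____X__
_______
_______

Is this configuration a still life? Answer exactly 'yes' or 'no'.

Compute generation 1 and compare to generation 0 (given above):
Generation 1:
_______
_______
_______
____X__
__XX___
____XX_
___X___
_______
_______
Cell (3,3) differs: gen0=1 vs gen1=0 -> NOT a still life.

Answer: no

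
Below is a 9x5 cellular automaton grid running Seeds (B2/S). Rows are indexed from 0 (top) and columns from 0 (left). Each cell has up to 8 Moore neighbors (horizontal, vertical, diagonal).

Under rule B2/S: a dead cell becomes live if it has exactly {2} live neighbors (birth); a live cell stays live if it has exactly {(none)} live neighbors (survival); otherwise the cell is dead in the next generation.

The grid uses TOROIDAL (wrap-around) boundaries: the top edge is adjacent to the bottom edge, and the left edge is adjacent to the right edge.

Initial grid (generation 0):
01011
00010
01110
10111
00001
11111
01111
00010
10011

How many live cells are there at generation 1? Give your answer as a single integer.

Answer: 1

Derivation:
Simulating step by step:
Generation 0 (given above): 25 live cells
Generation 1: 1 live cells
00000
00000
00000
00000
00000
00000
00000
00000
01000
Population at generation 1: 1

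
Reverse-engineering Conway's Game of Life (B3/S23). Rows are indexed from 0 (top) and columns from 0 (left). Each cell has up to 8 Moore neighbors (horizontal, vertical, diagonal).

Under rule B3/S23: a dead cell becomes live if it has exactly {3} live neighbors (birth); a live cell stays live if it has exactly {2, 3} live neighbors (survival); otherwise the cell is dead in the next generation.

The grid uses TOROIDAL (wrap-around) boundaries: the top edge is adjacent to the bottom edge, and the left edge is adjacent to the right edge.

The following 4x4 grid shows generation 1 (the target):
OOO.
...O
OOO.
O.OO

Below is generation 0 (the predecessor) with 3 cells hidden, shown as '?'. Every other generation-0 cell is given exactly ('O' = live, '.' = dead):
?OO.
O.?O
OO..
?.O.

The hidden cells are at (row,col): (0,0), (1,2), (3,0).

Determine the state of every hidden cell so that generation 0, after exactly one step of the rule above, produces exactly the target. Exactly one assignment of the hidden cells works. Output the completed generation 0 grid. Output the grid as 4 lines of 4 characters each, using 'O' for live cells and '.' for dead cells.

Answer: .OO.
O..O
OO..
..O.

Derivation:
Hidden generation-0 cells (in order): (0,0), (1,2), (3,0).
A hidden cell only influences target cells in its own 3x3 neighborhood. Try each of the 2^3 = 8 assignments, step the completed generation 0 forward once under B3/S23, and compare with the target:
  (0,0)=. (1,2)=. (3,0)=. -> step reproduces the target at every cell -> ACCEPT
  (0,0)=. (1,2)=. (3,0)=O -> step gives (0,0)='.' but target has 'O' -> reject
  (0,0)=. (1,2)=O (3,0)=. -> step gives (0,1)='.' but target has 'O' -> reject
  (0,0)=. (1,2)=O (3,0)=O -> step gives (0,0)='.' but target has 'O' -> reject
  (0,0)=O (1,2)=. (3,0)=. -> step gives (0,1)='.' but target has 'O' -> reject
  (0,0)=O (1,2)=. (3,0)=O -> step gives (0,0)='.' but target has 'O' -> reject
  (0,0)=O (1,2)=O (3,0)=. -> step gives (0,1)='.' but target has 'O' -> reject
  (0,0)=O (1,2)=O (3,0)=O -> step gives (0,0)='.' but target has 'O' -> reject
Unique solution: (0,0)=dead, (1,2)=dead, (3,0)=dead.
Check: live-neighbor counts of every cell in the completed generation 0:
3334
4543
3334
3533
Applying B3/S23 to generation 0 with these counts gives:
OOO.
...O
OOO.
O.OO
which matches the target exactly.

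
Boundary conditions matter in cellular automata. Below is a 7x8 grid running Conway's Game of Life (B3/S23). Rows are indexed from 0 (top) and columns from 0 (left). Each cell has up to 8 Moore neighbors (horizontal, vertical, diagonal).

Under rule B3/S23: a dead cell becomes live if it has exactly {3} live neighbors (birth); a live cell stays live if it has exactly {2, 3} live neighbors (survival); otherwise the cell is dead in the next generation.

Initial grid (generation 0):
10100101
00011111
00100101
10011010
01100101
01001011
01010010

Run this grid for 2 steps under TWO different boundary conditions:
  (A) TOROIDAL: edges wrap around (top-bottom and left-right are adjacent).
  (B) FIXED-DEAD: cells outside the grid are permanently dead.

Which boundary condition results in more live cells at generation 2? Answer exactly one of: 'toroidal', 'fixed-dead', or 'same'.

Under TOROIDAL boundary, generation 2:
10001000
00010000
10001000
10010000
01000000
01001000
00001000
Population = 11

Under FIXED-DEAD boundary, generation 2:
00011010
01011001
01001011
00010011
10000011
10011101
01111111
Population = 29

Comparison: toroidal=11, fixed-dead=29 -> fixed-dead

Answer: fixed-dead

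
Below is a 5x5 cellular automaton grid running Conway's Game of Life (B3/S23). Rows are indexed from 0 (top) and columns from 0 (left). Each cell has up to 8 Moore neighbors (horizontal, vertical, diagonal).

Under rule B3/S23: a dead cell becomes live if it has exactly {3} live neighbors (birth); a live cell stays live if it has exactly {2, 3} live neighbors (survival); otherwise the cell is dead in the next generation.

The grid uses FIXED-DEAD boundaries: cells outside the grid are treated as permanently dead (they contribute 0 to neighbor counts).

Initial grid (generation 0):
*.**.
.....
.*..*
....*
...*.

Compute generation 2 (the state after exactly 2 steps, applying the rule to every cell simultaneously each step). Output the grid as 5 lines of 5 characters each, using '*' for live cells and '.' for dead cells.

Simulating step by step:
Generation 0 (given above): 7 live cells
Generation 1: 5 live cells
.....
.***.
.....
...**
.....
Generation 2: 3 live cells
(generation 2 grid is the final answer)

Answer: ..*..
..*..
....*
.....
.....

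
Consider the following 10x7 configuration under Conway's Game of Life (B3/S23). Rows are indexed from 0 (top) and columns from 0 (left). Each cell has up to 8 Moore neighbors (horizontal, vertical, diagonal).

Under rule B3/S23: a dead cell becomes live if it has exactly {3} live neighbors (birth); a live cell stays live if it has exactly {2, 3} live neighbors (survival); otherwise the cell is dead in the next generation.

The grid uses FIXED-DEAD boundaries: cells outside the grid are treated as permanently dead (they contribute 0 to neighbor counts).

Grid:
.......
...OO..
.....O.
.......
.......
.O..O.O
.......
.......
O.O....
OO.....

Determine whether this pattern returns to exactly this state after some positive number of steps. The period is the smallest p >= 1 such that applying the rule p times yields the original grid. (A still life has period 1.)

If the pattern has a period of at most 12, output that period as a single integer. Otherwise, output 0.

Answer: 0

Derivation:
Simulating and comparing each generation to the original:
Gen 0 (original, given above): 10 live cells
Gen 1: 5 live cells, differs from original
Gen 2: 4 live cells, differs from original
Gen 3: 4 live cells, differs from original
Gen 4: 4 live cells, differs from original
Gen 5: 4 live cells, differs from original
Gen 6: 4 live cells, differs from original
Gen 7: 4 live cells, differs from original
Gen 8: 4 live cells, differs from original
Gen 9: 4 live cells, differs from original
Gen 10: 4 live cells, differs from original
Gen 11: 4 live cells, differs from original
Gen 12: 4 live cells, differs from original
No period found within 12 steps.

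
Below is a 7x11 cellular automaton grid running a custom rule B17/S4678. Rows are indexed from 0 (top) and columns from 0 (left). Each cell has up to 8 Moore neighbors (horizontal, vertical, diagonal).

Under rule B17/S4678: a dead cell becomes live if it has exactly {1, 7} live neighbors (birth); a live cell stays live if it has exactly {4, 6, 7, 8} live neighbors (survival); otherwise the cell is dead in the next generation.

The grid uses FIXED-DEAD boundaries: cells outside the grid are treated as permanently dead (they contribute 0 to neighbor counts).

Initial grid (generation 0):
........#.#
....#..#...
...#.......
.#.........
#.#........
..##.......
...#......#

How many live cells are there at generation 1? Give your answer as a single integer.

Answer: 21

Derivation:
Simulating step by step:
Generation 0 (given above): 12 live cells
Generation 1: 21 live cells
...####....
..#..##...#
##...####..
....#......
....#......
#........##
.#.......#.
Population at generation 1: 21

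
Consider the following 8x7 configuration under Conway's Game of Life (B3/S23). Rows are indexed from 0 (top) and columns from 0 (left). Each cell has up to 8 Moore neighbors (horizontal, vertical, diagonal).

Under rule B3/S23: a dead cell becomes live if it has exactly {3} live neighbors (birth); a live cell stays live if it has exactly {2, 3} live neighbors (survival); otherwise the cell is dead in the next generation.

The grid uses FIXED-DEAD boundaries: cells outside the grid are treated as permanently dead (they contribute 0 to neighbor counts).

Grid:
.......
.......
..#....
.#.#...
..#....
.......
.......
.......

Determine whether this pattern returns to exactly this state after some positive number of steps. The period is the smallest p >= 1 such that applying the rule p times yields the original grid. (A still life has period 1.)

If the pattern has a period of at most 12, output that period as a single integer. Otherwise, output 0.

Answer: 1

Derivation:
Simulating and comparing each generation to the original:
Gen 0 (original, given above): 4 live cells
Gen 1: 4 live cells, MATCHES original -> period = 1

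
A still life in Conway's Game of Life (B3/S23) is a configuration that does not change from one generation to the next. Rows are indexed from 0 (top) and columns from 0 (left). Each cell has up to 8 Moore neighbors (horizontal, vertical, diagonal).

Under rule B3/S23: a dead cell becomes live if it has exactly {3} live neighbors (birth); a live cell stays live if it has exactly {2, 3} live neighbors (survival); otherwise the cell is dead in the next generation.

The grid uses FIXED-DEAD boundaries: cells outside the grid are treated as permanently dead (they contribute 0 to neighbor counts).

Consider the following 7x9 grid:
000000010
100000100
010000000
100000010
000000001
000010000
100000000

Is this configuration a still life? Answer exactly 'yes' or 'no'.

Compute generation 1 and compare to generation 0 (given above):
Generation 1:
000000000
000000000
110000000
000000000
000000000
000000000
000000000
Cell (0,7) differs: gen0=1 vs gen1=0 -> NOT a still life.

Answer: no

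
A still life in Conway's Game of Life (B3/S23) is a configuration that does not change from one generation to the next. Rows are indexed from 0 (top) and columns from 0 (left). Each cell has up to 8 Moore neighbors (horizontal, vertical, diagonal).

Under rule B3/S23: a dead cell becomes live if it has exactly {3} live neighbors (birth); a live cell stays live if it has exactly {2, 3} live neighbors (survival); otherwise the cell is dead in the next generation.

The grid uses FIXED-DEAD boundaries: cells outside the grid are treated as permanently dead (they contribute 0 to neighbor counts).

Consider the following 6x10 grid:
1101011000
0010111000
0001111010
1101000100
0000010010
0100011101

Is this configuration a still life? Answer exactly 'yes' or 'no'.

Answer: no

Derivation:
Compute generation 1 and compare to generation 0 (given above):
Generation 1:
0111001000
0110000000
0100000000
0011000110
1110110010
0000011110
Cell (0,0) differs: gen0=1 vs gen1=0 -> NOT a still life.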